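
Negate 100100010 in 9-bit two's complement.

Original (sign bit 1, negative): 100100010
Step 1 - Invert all bits: 011011101
Step 2 - Add 1: 011011110
Verification: 100100010 + 011011110 = 1000000000; discarding the end carry (carry out of the top bit) leaves the 9-bit value 000000000, as required for x + (-x)



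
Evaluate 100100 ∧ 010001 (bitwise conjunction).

AND: 1 only when both bits are 1
  100100
& 010001
--------
  000000
Decimal: 36 & 17 = 0



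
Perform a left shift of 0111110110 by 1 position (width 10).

Original: 0111110110 (decimal 502)
Shift left by 1 position
Append 1 zero on the right
Result: 1111101100 (decimal 1004)
Equivalent: 502 << 1 = 502 × 2^1 = 1004



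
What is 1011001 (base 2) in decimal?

Sum of powers of 2 for each 1-bit:
2^0 + 2^3 + 2^4 + 2^6
= 1 + 8 + 16 + 64
= 89



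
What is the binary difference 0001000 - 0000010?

Method 1 - Direct subtraction (column by column from the right: bit − bit − borrow-in; if negative, add 2 and borrow 1 from the next column):
borrow: 0001100
        0001000
-       0000010
---------------
        0000110

Method 2 - Add two's complement:
Two's complement of 0000010: invert → 1111101, add 1 → 1111110
  0001000
+ 1111110
---------
 10000110  (end carry out of the top bit = 1)
Discarding the end carry: 0000110
Decimal check:
  0001000 = 8
  0000010 = 2
  8 - 2 = 6, and 0000110 = 4 + 2 = 6 ✓



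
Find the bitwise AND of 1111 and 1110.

AND: 1 only when both bits are 1
  1111
& 1110
------
  1110
Decimal: 15 & 14 = 14



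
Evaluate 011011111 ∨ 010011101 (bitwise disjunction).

OR: 1 when either bit is 1
  011011111
| 010011101
-----------
  011011111
Decimal: 223 | 157 = 223



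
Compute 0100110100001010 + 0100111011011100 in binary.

Add column by column from the right: bit + bit + carry-in; write the sum mod 2, carry 1 when the sum is 2 or 3.
carry:  1001100000110000
        0100110100001010
+       0100111011011100
------------------------
       01001101111100110
(the carry out of the leftmost column, 0, becomes the leading bit)
Decimal check:
  0100110100001010 = 16384 + 2048 + 1024 + 256 + 8 + 2 = 19722
  0100111011011100 = 16384 + 2048 + 1024 + 512 + 128 + 64 + 16 + 8 + 4 = 20188
  19722 + 20188 = 39910, and 01001101111100110 = 32768 + 4096 + 2048 + 512 + 256 + 128 + 64 + 32 + 4 + 2 = 39910 ✓



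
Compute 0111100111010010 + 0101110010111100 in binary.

Add column by column from the right: bit + bit + carry-in; write the sum mod 2, carry 1 when the sum is 2 or 3.
carry:  1111001111100000
        0111100111010010
+       0101110010111100
------------------------
       01101011010001110
(the carry out of the leftmost column, 0, becomes the leading bit)
Decimal check:
  0111100111010010 = 16384 + 8192 + 4096 + 2048 + 256 + 128 + 64 + 16 + 2 = 31186
  0101110010111100 = 16384 + 4096 + 2048 + 1024 + 128 + 32 + 16 + 8 + 4 = 23740
  31186 + 23740 = 54926, and 01101011010001110 = 32768 + 16384 + 4096 + 1024 + 512 + 128 + 8 + 4 + 2 = 54926 ✓



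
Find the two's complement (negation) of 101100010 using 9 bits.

Original (sign bit 1, negative): 101100010
Step 1 - Invert all bits: 010011101
Step 2 - Add 1: 010011110
Verification: 101100010 + 010011110 = 1000000000; discarding the end carry (carry out of the top bit) leaves the 9-bit value 000000000, as required for x + (-x)



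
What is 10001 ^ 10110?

XOR: 1 when bits differ
  10001
^ 10110
-------
  00111
Decimal: 17 ^ 22 = 7



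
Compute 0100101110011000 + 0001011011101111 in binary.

Add column by column from the right: bit + bit + carry-in; write the sum mod 2, carry 1 when the sum is 2 or 3.
carry:  0011111111110000
        0100101110011000
+       0001011011101111
------------------------
       00110001010000111
(the carry out of the leftmost column, 0, becomes the leading bit)
Decimal check:
  0100101110011000 = 16384 + 2048 + 512 + 256 + 128 + 16 + 8 = 19352
  0001011011101111 = 4096 + 1024 + 512 + 128 + 64 + 32 + 8 + 4 + 2 + 1 = 5871
  19352 + 5871 = 25223, and 00110001010000111 = 16384 + 8192 + 512 + 128 + 4 + 2 + 1 = 25223 ✓



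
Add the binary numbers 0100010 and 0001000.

Add column by column from the right: bit + bit + carry-in; write the sum mod 2, carry 1 when the sum is 2 or 3.
carry:  0000000
        0100010
+       0001000
---------------
       00101010
(the carry out of the leftmost column, 0, becomes the leading bit)
Decimal check:
  0100010 = 32 + 2 = 34
  0001000 = 8
  34 + 8 = 42, and 00101010 = 32 + 8 + 2 = 42 ✓



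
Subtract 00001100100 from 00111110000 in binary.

Method 1 - Direct subtraction (column by column from the right: bit − bit − borrow-in; if negative, add 2 and borrow 1 from the next column):
borrow: 00000011000
        00111110000
-       00001100100
-------------------
        00110001100

Method 2 - Add two's complement:
Two's complement of 00001100100: invert → 11110011011, add 1 → 11110011100
  00111110000
+ 11110011100
-------------
 100110001100  (end carry out of the top bit = 1)
Discarding the end carry: 00110001100
Decimal check:
  00111110000 = 256 + 128 + 64 + 32 + 16 = 496
  00001100100 = 64 + 32 + 4 = 100
  496 - 100 = 396, and 00110001100 = 256 + 128 + 8 + 4 = 396 ✓



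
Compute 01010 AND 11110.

AND: 1 only when both bits are 1
  01010
& 11110
-------
  01010
Decimal: 10 & 30 = 10



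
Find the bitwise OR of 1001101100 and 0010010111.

OR: 1 when either bit is 1
  1001101100
| 0010010111
------------
  1011111111
Decimal: 620 | 151 = 767



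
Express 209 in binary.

Using repeated division by 2:
209 ÷ 2 = 104 remainder 1
104 ÷ 2 = 52 remainder 0
52 ÷ 2 = 26 remainder 0
26 ÷ 2 = 13 remainder 0
13 ÷ 2 = 6 remainder 1
6 ÷ 2 = 3 remainder 0
3 ÷ 2 = 1 remainder 1
1 ÷ 2 = 0 remainder 1
Reading remainders bottom to top: 11010001



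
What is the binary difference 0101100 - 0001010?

Method 1 - Direct subtraction (column by column from the right: bit − bit − borrow-in; if negative, add 2 and borrow 1 from the next column):
borrow: 0000100
        0101100
-       0001010
---------------
        0100010

Method 2 - Add two's complement:
Two's complement of 0001010: invert → 1110101, add 1 → 1110110
  0101100
+ 1110110
---------
 10100010  (end carry out of the top bit = 1)
Discarding the end carry: 0100010
Decimal check:
  0101100 = 32 + 8 + 4 = 44
  0001010 = 8 + 2 = 10
  44 - 10 = 34, and 0100010 = 32 + 2 = 34 ✓



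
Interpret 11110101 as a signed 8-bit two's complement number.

Binary: 11110101
Sign bit: 1 (negative)
Invert: 00001010
Add 1:  00001011
Magnitude: 00001011 = 8 + 2 + 1 = 11
Value: -11



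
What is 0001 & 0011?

AND: 1 only when both bits are 1
  0001
& 0011
------
  0001
Decimal: 1 & 3 = 1



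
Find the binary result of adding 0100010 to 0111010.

Add column by column from the right: bit + bit + carry-in; write the sum mod 2, carry 1 when the sum is 2 or 3.
carry:  1000100
        0100010
+       0111010
---------------
       01011100
(the carry out of the leftmost column, 0, becomes the leading bit)
Decimal check:
  0100010 = 32 + 2 = 34
  0111010 = 32 + 16 + 8 + 2 = 58
  34 + 58 = 92, and 01011100 = 64 + 16 + 8 + 4 = 92 ✓



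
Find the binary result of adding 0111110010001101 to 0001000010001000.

Add column by column from the right: bit + bit + carry-in; write the sum mod 2, carry 1 when the sum is 2 or 3.
carry:  1110000100010000
        0111110010001101
+       0001000010001000
------------------------
       01000110100010101
(the carry out of the leftmost column, 0, becomes the leading bit)
Decimal check:
  0111110010001101 = 16384 + 8192 + 4096 + 2048 + 1024 + 128 + 8 + 4 + 1 = 31885
  0001000010001000 = 4096 + 128 + 8 = 4232
  31885 + 4232 = 36117, and 01000110100010101 = 32768 + 2048 + 1024 + 256 + 16 + 4 + 1 = 36117 ✓



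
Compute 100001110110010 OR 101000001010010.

OR: 1 when either bit is 1
  100001110110010
| 101000001010010
-----------------
  101001111110010
Decimal: 17330 | 20562 = 21490



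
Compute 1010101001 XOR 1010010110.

XOR: 1 when bits differ
  1010101001
^ 1010010110
------------
  0000111111
Decimal: 681 ^ 662 = 63



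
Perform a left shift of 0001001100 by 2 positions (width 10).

Original: 0001001100 (decimal 76)
Shift left by 2 positions
Append 2 zeros on the right
Result: 0100110000 (decimal 304)
Equivalent: 76 << 2 = 76 × 2^2 = 304



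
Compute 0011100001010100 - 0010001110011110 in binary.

Method 1 - Direct subtraction (column by column from the right: bit − bit − borrow-in; if negative, add 2 and borrow 1 from the next column):
borrow: 0000111101111100
        0011100001010100
-       0010001110011110
------------------------
        0001010010110110

Method 2 - Add two's complement:
Two's complement of 0010001110011110: invert → 1101110001100001, add 1 → 1101110001100010
  0011100001010100
+ 1101110001100010
------------------
 10001010010110110  (end carry out of the top bit = 1)
Discarding the end carry: 0001010010110110
Decimal check:
  0011100001010100 = 8192 + 4096 + 2048 + 64 + 16 + 4 = 14420
  0010001110011110 = 8192 + 512 + 256 + 128 + 16 + 8 + 4 + 2 = 9118
  14420 - 9118 = 5302, and 0001010010110110 = 4096 + 1024 + 128 + 32 + 16 + 4 + 2 = 5302 ✓



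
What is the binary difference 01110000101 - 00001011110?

Method 1 - Direct subtraction (column by column from the right: bit − bit − borrow-in; if negative, add 2 and borrow 1 from the next column):
borrow: 00011111100
        01110000101
-       00001011110
-------------------
        01100100111

Method 2 - Add two's complement:
Two's complement of 00001011110: invert → 11110100001, add 1 → 11110100010
  01110000101
+ 11110100010
-------------
 101100100111  (end carry out of the top bit = 1)
Discarding the end carry: 01100100111
Decimal check:
  01110000101 = 512 + 256 + 128 + 4 + 1 = 901
  00001011110 = 64 + 16 + 8 + 4 + 2 = 94
  901 - 94 = 807, and 01100100111 = 512 + 256 + 32 + 4 + 2 + 1 = 807 ✓



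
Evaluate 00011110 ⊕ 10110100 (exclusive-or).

XOR: 1 when bits differ
  00011110
^ 10110100
----------
  10101010
Decimal: 30 ^ 180 = 170



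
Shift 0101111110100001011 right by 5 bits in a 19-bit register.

Original: 0101111110100001011 (decimal 195851)
Shift right by 5 positions
Drop the 5 low bits; fill with zeros on the left
Result: 0000001011111101000 (decimal 6120)
Equivalent: 195851 >> 5 = 195851 ÷ 2^5 = 6120



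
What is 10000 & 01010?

AND: 1 only when both bits are 1
  10000
& 01010
-------
  00000
Decimal: 16 & 10 = 0



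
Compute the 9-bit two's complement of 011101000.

Original: 011101000
Step 1 - Invert all bits: 100010111
Step 2 - Add 1: 100011000
Verification: 011101000 + 100011000 = 1000000000; discarding the end carry (carry out of the top bit) leaves the 9-bit value 000000000, as required for x + (-x)



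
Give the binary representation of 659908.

Using repeated division by 2:
659908 ÷ 2 = 329954 remainder 0
329954 ÷ 2 = 164977 remainder 0
164977 ÷ 2 = 82488 remainder 1
82488 ÷ 2 = 41244 remainder 0
41244 ÷ 2 = 20622 remainder 0
20622 ÷ 2 = 10311 remainder 0
10311 ÷ 2 = 5155 remainder 1
5155 ÷ 2 = 2577 remainder 1
2577 ÷ 2 = 1288 remainder 1
1288 ÷ 2 = 644 remainder 0
644 ÷ 2 = 322 remainder 0
322 ÷ 2 = 161 remainder 0
161 ÷ 2 = 80 remainder 1
80 ÷ 2 = 40 remainder 0
40 ÷ 2 = 20 remainder 0
20 ÷ 2 = 10 remainder 0
10 ÷ 2 = 5 remainder 0
5 ÷ 2 = 2 remainder 1
2 ÷ 2 = 1 remainder 0
1 ÷ 2 = 0 remainder 1
Reading remainders bottom to top: 10100001000111000100



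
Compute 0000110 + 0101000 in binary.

Add column by column from the right: bit + bit + carry-in; write the sum mod 2, carry 1 when the sum is 2 or 3.
carry:  0000000
        0000110
+       0101000
---------------
       00101110
(the carry out of the leftmost column, 0, becomes the leading bit)
Decimal check:
  0000110 = 4 + 2 = 6
  0101000 = 32 + 8 = 40
  6 + 40 = 46, and 00101110 = 32 + 8 + 4 + 2 = 46 ✓



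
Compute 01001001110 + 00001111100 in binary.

Add column by column from the right: bit + bit + carry-in; write the sum mod 2, carry 1 when the sum is 2 or 3.
carry:  00011111000
        01001001110
+       00001111100
-------------------
       001011001010
(the carry out of the leftmost column, 0, becomes the leading bit)
Decimal check:
  01001001110 = 512 + 64 + 8 + 4 + 2 = 590
  00001111100 = 64 + 32 + 16 + 8 + 4 = 124
  590 + 124 = 714, and 001011001010 = 512 + 128 + 64 + 8 + 2 = 714 ✓



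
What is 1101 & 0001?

AND: 1 only when both bits are 1
  1101
& 0001
------
  0001
Decimal: 13 & 1 = 1



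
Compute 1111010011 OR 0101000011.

OR: 1 when either bit is 1
  1111010011
| 0101000011
------------
  1111010011
Decimal: 979 | 323 = 979



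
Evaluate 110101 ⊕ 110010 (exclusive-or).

XOR: 1 when bits differ
  110101
^ 110010
--------
  000111
Decimal: 53 ^ 50 = 7



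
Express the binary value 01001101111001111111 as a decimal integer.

Sum of powers of 2 for each 1-bit:
2^0 + 2^1 + 2^2 + 2^3 + 2^4 + 2^5 + 2^6 + 2^9 + 2^10 + 2^11 + 2^12 + 2^14 + 2^15 + 2^18
= 1 + 2 + 4 + 8 + 16 + 32 + 64 + 512 + 1024 + 2048 + 4096 + 16384 + 32768 + 262144
= 319103



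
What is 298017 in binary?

Using repeated division by 2:
298017 ÷ 2 = 149008 remainder 1
149008 ÷ 2 = 74504 remainder 0
74504 ÷ 2 = 37252 remainder 0
37252 ÷ 2 = 18626 remainder 0
18626 ÷ 2 = 9313 remainder 0
9313 ÷ 2 = 4656 remainder 1
4656 ÷ 2 = 2328 remainder 0
2328 ÷ 2 = 1164 remainder 0
1164 ÷ 2 = 582 remainder 0
582 ÷ 2 = 291 remainder 0
291 ÷ 2 = 145 remainder 1
145 ÷ 2 = 72 remainder 1
72 ÷ 2 = 36 remainder 0
36 ÷ 2 = 18 remainder 0
18 ÷ 2 = 9 remainder 0
9 ÷ 2 = 4 remainder 1
4 ÷ 2 = 2 remainder 0
2 ÷ 2 = 1 remainder 0
1 ÷ 2 = 0 remainder 1
Reading remainders bottom to top: 1001000110000100001



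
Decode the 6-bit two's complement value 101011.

Binary: 101011
Sign bit: 1 (negative)
Invert: 010100
Add 1:  010101
Magnitude: 010101 = 16 + 4 + 1 = 21
Value: -21



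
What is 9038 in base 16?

Using repeated division by 16 (digits 10–15 are A–F):
9038 ÷ 16 = 564 remainder 14 (E)
564 ÷ 16 = 35 remainder 4
35 ÷ 16 = 2 remainder 3
2 ÷ 16 = 0 remainder 2
Reading remainders bottom to top: 234E



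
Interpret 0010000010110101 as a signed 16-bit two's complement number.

Binary: 0010000010110101
Sign bit: 0 (non-negative)
Read directly as an unsigned value:
0010000010110101 = 8192 + 128 + 32 + 16 + 4 + 1 = 8373
Value: 8373



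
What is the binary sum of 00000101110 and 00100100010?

Add column by column from the right: bit + bit + carry-in; write the sum mod 2, carry 1 when the sum is 2 or 3.
carry:  00001011100
        00000101110
+       00100100010
-------------------
       000101010000
(the carry out of the leftmost column, 0, becomes the leading bit)
Decimal check:
  00000101110 = 32 + 8 + 4 + 2 = 46
  00100100010 = 256 + 32 + 2 = 290
  46 + 290 = 336, and 000101010000 = 256 + 64 + 16 = 336 ✓



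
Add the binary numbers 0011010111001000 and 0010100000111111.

Add column by column from the right: bit + bit + carry-in; write the sum mod 2, carry 1 when the sum is 2 or 3.
carry:  0100001111110000
        0011010111001000
+       0010100000111111
------------------------
       00101111000000111
(the carry out of the leftmost column, 0, becomes the leading bit)
Decimal check:
  0011010111001000 = 8192 + 4096 + 1024 + 256 + 128 + 64 + 8 = 13768
  0010100000111111 = 8192 + 2048 + 32 + 16 + 8 + 4 + 2 + 1 = 10303
  13768 + 10303 = 24071, and 00101111000000111 = 16384 + 4096 + 2048 + 1024 + 512 + 4 + 2 + 1 = 24071 ✓



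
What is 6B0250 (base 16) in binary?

Convert each hex digit to 4 bits:
  6 = 0110
  B = 1011
  0 = 0000
  2 = 0010
  5 = 0101
  0 = 0000
Concatenate: 011010110000001001010000



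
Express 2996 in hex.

Using repeated division by 16 (digits 10–15 are A–F):
2996 ÷ 16 = 187 remainder 4
187 ÷ 16 = 11 remainder 11 (B)
11 ÷ 16 = 0 remainder 11 (B)
Reading remainders bottom to top: BB4



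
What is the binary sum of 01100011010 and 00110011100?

Add column by column from the right: bit + bit + carry-in; write the sum mod 2, carry 1 when the sum is 2 or 3.
carry:  11000110000
        01100011010
+       00110011100
-------------------
       010010110110
(the carry out of the leftmost column, 0, becomes the leading bit)
Decimal check:
  01100011010 = 512 + 256 + 16 + 8 + 2 = 794
  00110011100 = 256 + 128 + 16 + 8 + 4 = 412
  794 + 412 = 1206, and 010010110110 = 1024 + 128 + 32 + 16 + 4 + 2 = 1206 ✓



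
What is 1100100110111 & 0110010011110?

AND: 1 only when both bits are 1
  1100100110111
& 0110010011110
---------------
  0100000010110
Decimal: 6455 & 3230 = 2070



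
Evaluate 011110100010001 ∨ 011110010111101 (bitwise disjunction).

OR: 1 when either bit is 1
  011110100010001
| 011110010111101
-----------------
  011110110111101
Decimal: 15633 | 15549 = 15805



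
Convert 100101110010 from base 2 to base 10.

Sum of powers of 2 for each 1-bit:
2^1 + 2^4 + 2^5 + 2^6 + 2^8 + 2^11
= 2 + 16 + 32 + 64 + 256 + 2048
= 2418



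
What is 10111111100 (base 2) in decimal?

Sum of powers of 2 for each 1-bit:
2^2 + 2^3 + 2^4 + 2^5 + 2^6 + 2^7 + 2^8 + 2^10
= 4 + 8 + 16 + 32 + 64 + 128 + 256 + 1024
= 1532



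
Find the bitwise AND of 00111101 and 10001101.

AND: 1 only when both bits are 1
  00111101
& 10001101
----------
  00001101
Decimal: 61 & 141 = 13



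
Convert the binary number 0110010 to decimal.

Sum of powers of 2 for each 1-bit:
2^1 + 2^4 + 2^5
= 2 + 16 + 32
= 50



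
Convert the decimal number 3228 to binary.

Using repeated division by 2:
3228 ÷ 2 = 1614 remainder 0
1614 ÷ 2 = 807 remainder 0
807 ÷ 2 = 403 remainder 1
403 ÷ 2 = 201 remainder 1
201 ÷ 2 = 100 remainder 1
100 ÷ 2 = 50 remainder 0
50 ÷ 2 = 25 remainder 0
25 ÷ 2 = 12 remainder 1
12 ÷ 2 = 6 remainder 0
6 ÷ 2 = 3 remainder 0
3 ÷ 2 = 1 remainder 1
1 ÷ 2 = 0 remainder 1
Reading remainders bottom to top: 110010011100



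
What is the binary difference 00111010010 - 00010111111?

Method 1 - Direct subtraction (column by column from the right: bit − bit − borrow-in; if negative, add 2 and borrow 1 from the next column):
borrow: 00001111110
        00111010010
-       00010111111
-------------------
        00100010011

Method 2 - Add two's complement:
Two's complement of 00010111111: invert → 11101000000, add 1 → 11101000001
  00111010010
+ 11101000001
-------------
 100100010011  (end carry out of the top bit = 1)
Discarding the end carry: 00100010011
Decimal check:
  00111010010 = 256 + 128 + 64 + 16 + 2 = 466
  00010111111 = 128 + 32 + 16 + 8 + 4 + 2 + 1 = 191
  466 - 191 = 275, and 00100010011 = 256 + 16 + 2 + 1 = 275 ✓



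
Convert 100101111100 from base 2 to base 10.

Sum of powers of 2 for each 1-bit:
2^2 + 2^3 + 2^4 + 2^5 + 2^6 + 2^8 + 2^11
= 4 + 8 + 16 + 32 + 64 + 256 + 2048
= 2428



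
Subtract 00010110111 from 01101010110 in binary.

Method 1 - Direct subtraction (column by column from the right: bit − bit − borrow-in; if negative, add 2 and borrow 1 from the next column):
borrow: 00101111110
        01101010110
-       00010110111
-------------------
        01010011111

Method 2 - Add two's complement:
Two's complement of 00010110111: invert → 11101001000, add 1 → 11101001001
  01101010110
+ 11101001001
-------------
 101010011111  (end carry out of the top bit = 1)
Discarding the end carry: 01010011111
Decimal check:
  01101010110 = 512 + 256 + 64 + 16 + 4 + 2 = 854
  00010110111 = 128 + 32 + 16 + 4 + 2 + 1 = 183
  854 - 183 = 671, and 01010011111 = 512 + 128 + 16 + 8 + 4 + 2 + 1 = 671 ✓



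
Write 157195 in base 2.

Using repeated division by 2:
157195 ÷ 2 = 78597 remainder 1
78597 ÷ 2 = 39298 remainder 1
39298 ÷ 2 = 19649 remainder 0
19649 ÷ 2 = 9824 remainder 1
9824 ÷ 2 = 4912 remainder 0
4912 ÷ 2 = 2456 remainder 0
2456 ÷ 2 = 1228 remainder 0
1228 ÷ 2 = 614 remainder 0
614 ÷ 2 = 307 remainder 0
307 ÷ 2 = 153 remainder 1
153 ÷ 2 = 76 remainder 1
76 ÷ 2 = 38 remainder 0
38 ÷ 2 = 19 remainder 0
19 ÷ 2 = 9 remainder 1
9 ÷ 2 = 4 remainder 1
4 ÷ 2 = 2 remainder 0
2 ÷ 2 = 1 remainder 0
1 ÷ 2 = 0 remainder 1
Reading remainders bottom to top: 100110011000001011



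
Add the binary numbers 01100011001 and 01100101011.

Add column by column from the right: bit + bit + carry-in; write the sum mod 2, carry 1 when the sum is 2 or 3.
carry:  11001110110
        01100011001
+       01100101011
-------------------
       011001000100
(the carry out of the leftmost column, 0, becomes the leading bit)
Decimal check:
  01100011001 = 512 + 256 + 16 + 8 + 1 = 793
  01100101011 = 512 + 256 + 32 + 8 + 2 + 1 = 811
  793 + 811 = 1604, and 011001000100 = 1024 + 512 + 64 + 4 = 1604 ✓



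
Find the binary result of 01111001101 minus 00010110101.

Method 1 - Direct subtraction (column by column from the right: bit − bit − borrow-in; if negative, add 2 and borrow 1 from the next column):
borrow: 00001100000
        01111001101
-       00010110101
-------------------
        01100011000

Method 2 - Add two's complement:
Two's complement of 00010110101: invert → 11101001010, add 1 → 11101001011
  01111001101
+ 11101001011
-------------
 101100011000  (end carry out of the top bit = 1)
Discarding the end carry: 01100011000
Decimal check:
  01111001101 = 512 + 256 + 128 + 64 + 8 + 4 + 1 = 973
  00010110101 = 128 + 32 + 16 + 4 + 1 = 181
  973 - 181 = 792, and 01100011000 = 512 + 256 + 16 + 8 = 792 ✓



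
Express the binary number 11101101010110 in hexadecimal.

Group into 4-bit nibbles from right:
  0011 = 3
  1011 = B
  0101 = 5
  0110 = 6
Result: 3B56



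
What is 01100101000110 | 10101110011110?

OR: 1 when either bit is 1
  01100101000110
| 10101110011110
----------------
  11101111011110
Decimal: 6470 | 11166 = 15326



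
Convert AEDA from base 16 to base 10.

Expand by place value (powers of 16):
Digit values: A = 10, E = 14, D = 13
AEDA = 10 × 16^3 + 14 × 16^2 + 13 × 16^1 + 10 × 16^0
= 10 × 4096 + 14 × 256 + 13 × 16 + 10 × 1
= 40960 + 3584 + 208 + 10
= 44762



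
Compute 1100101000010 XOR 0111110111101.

XOR: 1 when bits differ
  1100101000010
^ 0111110111101
---------------
  1011011111111
Decimal: 6466 ^ 4029 = 5887



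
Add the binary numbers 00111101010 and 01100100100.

Add column by column from the right: bit + bit + carry-in; write the sum mod 2, carry 1 when the sum is 2 or 3.
carry:  11111000000
        00111101010
+       01100100100
-------------------
       010100001110
(the carry out of the leftmost column, 0, becomes the leading bit)
Decimal check:
  00111101010 = 256 + 128 + 64 + 32 + 8 + 2 = 490
  01100100100 = 512 + 256 + 32 + 4 = 804
  490 + 804 = 1294, and 010100001110 = 1024 + 256 + 8 + 4 + 2 = 1294 ✓



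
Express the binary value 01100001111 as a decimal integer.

Sum of powers of 2 for each 1-bit:
2^0 + 2^1 + 2^2 + 2^3 + 2^8 + 2^9
= 1 + 2 + 4 + 8 + 256 + 512
= 783



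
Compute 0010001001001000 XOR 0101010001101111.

XOR: 1 when bits differ
  0010001001001000
^ 0101010001101111
------------------
  0111011000100111
Decimal: 8776 ^ 21615 = 30247



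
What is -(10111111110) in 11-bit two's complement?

Original (sign bit 1, negative): 10111111110
Step 1 - Invert all bits: 01000000001
Step 2 - Add 1: 01000000010
Verification: 10111111110 + 01000000010 = 100000000000; discarding the end carry (carry out of the top bit) leaves the 11-bit value 00000000000, as required for x + (-x)



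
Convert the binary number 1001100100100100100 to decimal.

Sum of powers of 2 for each 1-bit:
2^2 + 2^5 + 2^8 + 2^11 + 2^14 + 2^15 + 2^18
= 4 + 32 + 256 + 2048 + 16384 + 32768 + 262144
= 313636



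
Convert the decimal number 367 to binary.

Using repeated division by 2:
367 ÷ 2 = 183 remainder 1
183 ÷ 2 = 91 remainder 1
91 ÷ 2 = 45 remainder 1
45 ÷ 2 = 22 remainder 1
22 ÷ 2 = 11 remainder 0
11 ÷ 2 = 5 remainder 1
5 ÷ 2 = 2 remainder 1
2 ÷ 2 = 1 remainder 0
1 ÷ 2 = 0 remainder 1
Reading remainders bottom to top: 101101111



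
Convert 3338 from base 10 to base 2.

Using repeated division by 2:
3338 ÷ 2 = 1669 remainder 0
1669 ÷ 2 = 834 remainder 1
834 ÷ 2 = 417 remainder 0
417 ÷ 2 = 208 remainder 1
208 ÷ 2 = 104 remainder 0
104 ÷ 2 = 52 remainder 0
52 ÷ 2 = 26 remainder 0
26 ÷ 2 = 13 remainder 0
13 ÷ 2 = 6 remainder 1
6 ÷ 2 = 3 remainder 0
3 ÷ 2 = 1 remainder 1
1 ÷ 2 = 0 remainder 1
Reading remainders bottom to top: 110100001010



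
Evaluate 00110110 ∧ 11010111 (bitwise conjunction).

AND: 1 only when both bits are 1
  00110110
& 11010111
----------
  00010110
Decimal: 54 & 215 = 22



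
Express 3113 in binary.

Using repeated division by 2:
3113 ÷ 2 = 1556 remainder 1
1556 ÷ 2 = 778 remainder 0
778 ÷ 2 = 389 remainder 0
389 ÷ 2 = 194 remainder 1
194 ÷ 2 = 97 remainder 0
97 ÷ 2 = 48 remainder 1
48 ÷ 2 = 24 remainder 0
24 ÷ 2 = 12 remainder 0
12 ÷ 2 = 6 remainder 0
6 ÷ 2 = 3 remainder 0
3 ÷ 2 = 1 remainder 1
1 ÷ 2 = 0 remainder 1
Reading remainders bottom to top: 110000101001



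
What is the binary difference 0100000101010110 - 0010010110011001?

Method 1 - Direct subtraction (column by column from the right: bit − bit − borrow-in; if negative, add 2 and borrow 1 from the next column):
borrow: 0111111101110010
        0100000101010110
-       0010010110011001
------------------------
        0001101110111101

Method 2 - Add two's complement:
Two's complement of 0010010110011001: invert → 1101101001100110, add 1 → 1101101001100111
  0100000101010110
+ 1101101001100111
------------------
 10001101110111101  (end carry out of the top bit = 1)
Discarding the end carry: 0001101110111101
Decimal check:
  0100000101010110 = 16384 + 256 + 64 + 16 + 4 + 2 = 16726
  0010010110011001 = 8192 + 1024 + 256 + 128 + 16 + 8 + 1 = 9625
  16726 - 9625 = 7101, and 0001101110111101 = 4096 + 2048 + 512 + 256 + 128 + 32 + 16 + 8 + 4 + 1 = 7101 ✓



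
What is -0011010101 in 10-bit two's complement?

Original: 0011010101
Step 1 - Invert all bits: 1100101010
Step 2 - Add 1: 1100101011
Verification: 0011010101 + 1100101011 = 10000000000; discarding the end carry (carry out of the top bit) leaves the 10-bit value 0000000000, as required for x + (-x)



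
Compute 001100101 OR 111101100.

OR: 1 when either bit is 1
  001100101
| 111101100
-----------
  111101101
Decimal: 101 | 492 = 493



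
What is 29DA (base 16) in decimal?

Expand by place value (powers of 16):
Digit values: D = 13, A = 10
29DA = 2 × 16^3 + 9 × 16^2 + 13 × 16^1 + 10 × 16^0
= 2 × 4096 + 9 × 256 + 13 × 16 + 10 × 1
= 8192 + 2304 + 208 + 10
= 10714



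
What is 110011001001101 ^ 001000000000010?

XOR: 1 when bits differ
  110011001001101
^ 001000000000010
-----------------
  111011001001111
Decimal: 26189 ^ 4098 = 30287



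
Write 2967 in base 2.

Using repeated division by 2:
2967 ÷ 2 = 1483 remainder 1
1483 ÷ 2 = 741 remainder 1
741 ÷ 2 = 370 remainder 1
370 ÷ 2 = 185 remainder 0
185 ÷ 2 = 92 remainder 1
92 ÷ 2 = 46 remainder 0
46 ÷ 2 = 23 remainder 0
23 ÷ 2 = 11 remainder 1
11 ÷ 2 = 5 remainder 1
5 ÷ 2 = 2 remainder 1
2 ÷ 2 = 1 remainder 0
1 ÷ 2 = 0 remainder 1
Reading remainders bottom to top: 101110010111



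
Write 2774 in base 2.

Using repeated division by 2:
2774 ÷ 2 = 1387 remainder 0
1387 ÷ 2 = 693 remainder 1
693 ÷ 2 = 346 remainder 1
346 ÷ 2 = 173 remainder 0
173 ÷ 2 = 86 remainder 1
86 ÷ 2 = 43 remainder 0
43 ÷ 2 = 21 remainder 1
21 ÷ 2 = 10 remainder 1
10 ÷ 2 = 5 remainder 0
5 ÷ 2 = 2 remainder 1
2 ÷ 2 = 1 remainder 0
1 ÷ 2 = 0 remainder 1
Reading remainders bottom to top: 101011010110



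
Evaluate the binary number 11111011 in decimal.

Sum of powers of 2 for each 1-bit:
2^0 + 2^1 + 2^3 + 2^4 + 2^5 + 2^6 + 2^7
= 1 + 2 + 8 + 16 + 32 + 64 + 128
= 251



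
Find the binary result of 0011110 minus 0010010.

Method 1 - Direct subtraction (column by column from the right: bit − bit − borrow-in; if negative, add 2 and borrow 1 from the next column):
borrow: 0000000
        0011110
-       0010010
---------------
        0001100

Method 2 - Add two's complement:
Two's complement of 0010010: invert → 1101101, add 1 → 1101110
  0011110
+ 1101110
---------
 10001100  (end carry out of the top bit = 1)
Discarding the end carry: 0001100
Decimal check:
  0011110 = 16 + 8 + 4 + 2 = 30
  0010010 = 16 + 2 = 18
  30 - 18 = 12, and 0001100 = 8 + 4 = 12 ✓



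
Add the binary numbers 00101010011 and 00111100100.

Add column by column from the right: bit + bit + carry-in; write the sum mod 2, carry 1 when the sum is 2 or 3.
carry:  01110000000
        00101010011
+       00111100100
-------------------
       001100110111
(the carry out of the leftmost column, 0, becomes the leading bit)
Decimal check:
  00101010011 = 256 + 64 + 16 + 2 + 1 = 339
  00111100100 = 256 + 128 + 64 + 32 + 4 = 484
  339 + 484 = 823, and 001100110111 = 512 + 256 + 32 + 16 + 4 + 2 + 1 = 823 ✓



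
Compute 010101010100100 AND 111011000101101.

AND: 1 only when both bits are 1
  010101010100100
& 111011000101101
-----------------
  010001000100100
Decimal: 10916 & 30253 = 8740



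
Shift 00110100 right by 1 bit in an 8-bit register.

Original: 00110100 (decimal 52)
Shift right by 1 position
Drop the 1 low bit; fill with zero on the left
Result: 00011010 (decimal 26)
Equivalent: 52 >> 1 = 52 ÷ 2^1 = 26



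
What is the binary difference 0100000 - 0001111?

Method 1 - Direct subtraction (column by column from the right: bit − bit − borrow-in; if negative, add 2 and borrow 1 from the next column):
borrow: 0111110
        0100000
-       0001111
---------------
        0010001

Method 2 - Add two's complement:
Two's complement of 0001111: invert → 1110000, add 1 → 1110001
  0100000
+ 1110001
---------
 10010001  (end carry out of the top bit = 1)
Discarding the end carry: 0010001
Decimal check:
  0100000 = 32
  0001111 = 8 + 4 + 2 + 1 = 15
  32 - 15 = 17, and 0010001 = 16 + 1 = 17 ✓



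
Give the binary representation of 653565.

Using repeated division by 2:
653565 ÷ 2 = 326782 remainder 1
326782 ÷ 2 = 163391 remainder 0
163391 ÷ 2 = 81695 remainder 1
81695 ÷ 2 = 40847 remainder 1
40847 ÷ 2 = 20423 remainder 1
20423 ÷ 2 = 10211 remainder 1
10211 ÷ 2 = 5105 remainder 1
5105 ÷ 2 = 2552 remainder 1
2552 ÷ 2 = 1276 remainder 0
1276 ÷ 2 = 638 remainder 0
638 ÷ 2 = 319 remainder 0
319 ÷ 2 = 159 remainder 1
159 ÷ 2 = 79 remainder 1
79 ÷ 2 = 39 remainder 1
39 ÷ 2 = 19 remainder 1
19 ÷ 2 = 9 remainder 1
9 ÷ 2 = 4 remainder 1
4 ÷ 2 = 2 remainder 0
2 ÷ 2 = 1 remainder 0
1 ÷ 2 = 0 remainder 1
Reading remainders bottom to top: 10011111100011111101



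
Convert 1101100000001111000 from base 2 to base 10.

Sum of powers of 2 for each 1-bit:
2^3 + 2^4 + 2^5 + 2^6 + 2^14 + 2^15 + 2^17 + 2^18
= 8 + 16 + 32 + 64 + 16384 + 32768 + 131072 + 262144
= 442488



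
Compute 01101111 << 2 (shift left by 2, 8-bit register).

Original: 01101111 (decimal 111)
Shift left by 2 positions
Append 2 zeros on the right and drop the 2 high bits that overflow the 8-bit width
Result: 10111100 (decimal 188)
Equivalent: 111 << 2 = 111 × 2^2 = 444, truncated to 8 bits = 188



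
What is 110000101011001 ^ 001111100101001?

XOR: 1 when bits differ
  110000101011001
^ 001111100101001
-----------------
  111111001110000
Decimal: 24921 ^ 7977 = 32368



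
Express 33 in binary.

Using repeated division by 2:
33 ÷ 2 = 16 remainder 1
16 ÷ 2 = 8 remainder 0
8 ÷ 2 = 4 remainder 0
4 ÷ 2 = 2 remainder 0
2 ÷ 2 = 1 remainder 0
1 ÷ 2 = 0 remainder 1
Reading remainders bottom to top: 100001



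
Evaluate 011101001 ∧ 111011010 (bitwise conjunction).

AND: 1 only when both bits are 1
  011101001
& 111011010
-----------
  011001000
Decimal: 233 & 474 = 200



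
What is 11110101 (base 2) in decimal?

Sum of powers of 2 for each 1-bit:
2^0 + 2^2 + 2^4 + 2^5 + 2^6 + 2^7
= 1 + 4 + 16 + 32 + 64 + 128
= 245



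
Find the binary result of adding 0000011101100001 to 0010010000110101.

Add column by column from the right: bit + bit + carry-in; write the sum mod 2, carry 1 when the sum is 2 or 3.
carry:  0000100011000010
        0000011101100001
+       0010010000110101
------------------------
       00010101110010110
(the carry out of the leftmost column, 0, becomes the leading bit)
Decimal check:
  0000011101100001 = 1024 + 512 + 256 + 64 + 32 + 1 = 1889
  0010010000110101 = 8192 + 1024 + 32 + 16 + 4 + 1 = 9269
  1889 + 9269 = 11158, and 00010101110010110 = 8192 + 2048 + 512 + 256 + 128 + 16 + 4 + 2 = 11158 ✓



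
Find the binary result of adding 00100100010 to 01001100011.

Add column by column from the right: bit + bit + carry-in; write the sum mod 2, carry 1 when the sum is 2 or 3.
carry:  00011000100
        00100100010
+       01001100011
-------------------
       001110000101
(the carry out of the leftmost column, 0, becomes the leading bit)
Decimal check:
  00100100010 = 256 + 32 + 2 = 290
  01001100011 = 512 + 64 + 32 + 2 + 1 = 611
  290 + 611 = 901, and 001110000101 = 512 + 256 + 128 + 4 + 1 = 901 ✓



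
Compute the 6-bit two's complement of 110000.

Original (sign bit 1, negative): 110000
Step 1 - Invert all bits: 001111
Step 2 - Add 1: 010000
Verification: 110000 + 010000 = 1000000; discarding the end carry (carry out of the top bit) leaves the 6-bit value 000000, as required for x + (-x)



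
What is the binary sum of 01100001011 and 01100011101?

Add column by column from the right: bit + bit + carry-in; write the sum mod 2, carry 1 when the sum is 2 or 3.
carry:  11000111110
        01100001011
+       01100011101
-------------------
       011000101000
(the carry out of the leftmost column, 0, becomes the leading bit)
Decimal check:
  01100001011 = 512 + 256 + 8 + 2 + 1 = 779
  01100011101 = 512 + 256 + 16 + 8 + 4 + 1 = 797
  779 + 797 = 1576, and 011000101000 = 1024 + 512 + 32 + 8 = 1576 ✓



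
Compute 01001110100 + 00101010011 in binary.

Add column by column from the right: bit + bit + carry-in; write the sum mod 2, carry 1 when the sum is 2 or 3.
carry:  00011100000
        01001110100
+       00101010011
-------------------
       001111000111
(the carry out of the leftmost column, 0, becomes the leading bit)
Decimal check:
  01001110100 = 512 + 64 + 32 + 16 + 4 = 628
  00101010011 = 256 + 64 + 16 + 2 + 1 = 339
  628 + 339 = 967, and 001111000111 = 512 + 256 + 128 + 64 + 4 + 2 + 1 = 967 ✓



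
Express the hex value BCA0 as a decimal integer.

Expand by place value (powers of 16):
Digit values: B = 11, C = 12, A = 10
BCA0 = 11 × 16^3 + 12 × 16^2 + 10 × 16^1 + 0 × 16^0
= 11 × 4096 + 12 × 256 + 10 × 16 + 0 × 1
= 45056 + 3072 + 160 + 0
= 48288



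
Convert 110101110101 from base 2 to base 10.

Sum of powers of 2 for each 1-bit:
2^0 + 2^2 + 2^4 + 2^5 + 2^6 + 2^8 + 2^10 + 2^11
= 1 + 4 + 16 + 32 + 64 + 256 + 1024 + 2048
= 3445



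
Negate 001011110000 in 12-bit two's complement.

Original: 001011110000
Step 1 - Invert all bits: 110100001111
Step 2 - Add 1: 110100010000
Verification: 001011110000 + 110100010000 = 1000000000000; discarding the end carry (carry out of the top bit) leaves the 12-bit value 000000000000, as required for x + (-x)



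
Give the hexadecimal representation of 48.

Using repeated division by 16 (digits 10–15 are A–F):
48 ÷ 16 = 3 remainder 0
3 ÷ 16 = 0 remainder 3
Reading remainders bottom to top: 30



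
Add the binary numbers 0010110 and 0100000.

Add column by column from the right: bit + bit + carry-in; write the sum mod 2, carry 1 when the sum is 2 or 3.
carry:  0000000
        0010110
+       0100000
---------------
       00110110
(the carry out of the leftmost column, 0, becomes the leading bit)
Decimal check:
  0010110 = 16 + 4 + 2 = 22
  0100000 = 32
  22 + 32 = 54, and 00110110 = 32 + 16 + 4 + 2 = 54 ✓



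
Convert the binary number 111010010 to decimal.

Sum of powers of 2 for each 1-bit:
2^1 + 2^4 + 2^6 + 2^7 + 2^8
= 2 + 16 + 64 + 128 + 256
= 466



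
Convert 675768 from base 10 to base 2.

Using repeated division by 2:
675768 ÷ 2 = 337884 remainder 0
337884 ÷ 2 = 168942 remainder 0
168942 ÷ 2 = 84471 remainder 0
84471 ÷ 2 = 42235 remainder 1
42235 ÷ 2 = 21117 remainder 1
21117 ÷ 2 = 10558 remainder 1
10558 ÷ 2 = 5279 remainder 0
5279 ÷ 2 = 2639 remainder 1
2639 ÷ 2 = 1319 remainder 1
1319 ÷ 2 = 659 remainder 1
659 ÷ 2 = 329 remainder 1
329 ÷ 2 = 164 remainder 1
164 ÷ 2 = 82 remainder 0
82 ÷ 2 = 41 remainder 0
41 ÷ 2 = 20 remainder 1
20 ÷ 2 = 10 remainder 0
10 ÷ 2 = 5 remainder 0
5 ÷ 2 = 2 remainder 1
2 ÷ 2 = 1 remainder 0
1 ÷ 2 = 0 remainder 1
Reading remainders bottom to top: 10100100111110111000



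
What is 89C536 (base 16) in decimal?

Expand by place value (powers of 16):
Digit values: C = 12
89C536 = 8 × 16^5 + 9 × 16^4 + 12 × 16^3 + 5 × 16^2 + 3 × 16^1 + 6 × 16^0
= 8 × 1048576 + 9 × 65536 + 12 × 4096 + 5 × 256 + 3 × 16 + 6 × 1
= 8388608 + 589824 + 49152 + 1280 + 48 + 6
= 9028918



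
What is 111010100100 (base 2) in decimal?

Sum of powers of 2 for each 1-bit:
2^2 + 2^5 + 2^7 + 2^9 + 2^10 + 2^11
= 4 + 32 + 128 + 512 + 1024 + 2048
= 3748



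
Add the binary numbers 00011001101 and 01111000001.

Add column by column from the right: bit + bit + carry-in; write the sum mod 2, carry 1 when the sum is 2 or 3.
carry:  11110000010
        00011001101
+       01111000001
-------------------
       010010001110
(the carry out of the leftmost column, 0, becomes the leading bit)
Decimal check:
  00011001101 = 128 + 64 + 8 + 4 + 1 = 205
  01111000001 = 512 + 256 + 128 + 64 + 1 = 961
  205 + 961 = 1166, and 010010001110 = 1024 + 128 + 8 + 4 + 2 = 1166 ✓



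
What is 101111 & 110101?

AND: 1 only when both bits are 1
  101111
& 110101
--------
  100101
Decimal: 47 & 53 = 37



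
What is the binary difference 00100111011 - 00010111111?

Method 1 - Direct subtraction (column by column from the right: bit − bit − borrow-in; if negative, add 2 and borrow 1 from the next column):
borrow: 00111111000
        00100111011
-       00010111111
-------------------
        00001111100

Method 2 - Add two's complement:
Two's complement of 00010111111: invert → 11101000000, add 1 → 11101000001
  00100111011
+ 11101000001
-------------
 100001111100  (end carry out of the top bit = 1)
Discarding the end carry: 00001111100
Decimal check:
  00100111011 = 256 + 32 + 16 + 8 + 2 + 1 = 315
  00010111111 = 128 + 32 + 16 + 8 + 4 + 2 + 1 = 191
  315 - 191 = 124, and 00001111100 = 64 + 32 + 16 + 8 + 4 = 124 ✓



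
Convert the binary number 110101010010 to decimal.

Sum of powers of 2 for each 1-bit:
2^1 + 2^4 + 2^6 + 2^8 + 2^10 + 2^11
= 2 + 16 + 64 + 256 + 1024 + 2048
= 3410



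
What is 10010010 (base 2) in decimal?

Sum of powers of 2 for each 1-bit:
2^1 + 2^4 + 2^7
= 2 + 16 + 128
= 146



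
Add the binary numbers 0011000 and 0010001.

Add column by column from the right: bit + bit + carry-in; write the sum mod 2, carry 1 when the sum is 2 or 3.
carry:  0100000
        0011000
+       0010001
---------------
       00101001
(the carry out of the leftmost column, 0, becomes the leading bit)
Decimal check:
  0011000 = 16 + 8 = 24
  0010001 = 16 + 1 = 17
  24 + 17 = 41, and 00101001 = 32 + 8 + 1 = 41 ✓



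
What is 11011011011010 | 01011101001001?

OR: 1 when either bit is 1
  11011011011010
| 01011101001001
----------------
  11011111011011
Decimal: 14042 | 5961 = 14299



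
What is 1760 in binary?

Using repeated division by 2:
1760 ÷ 2 = 880 remainder 0
880 ÷ 2 = 440 remainder 0
440 ÷ 2 = 220 remainder 0
220 ÷ 2 = 110 remainder 0
110 ÷ 2 = 55 remainder 0
55 ÷ 2 = 27 remainder 1
27 ÷ 2 = 13 remainder 1
13 ÷ 2 = 6 remainder 1
6 ÷ 2 = 3 remainder 0
3 ÷ 2 = 1 remainder 1
1 ÷ 2 = 0 remainder 1
Reading remainders bottom to top: 11011100000



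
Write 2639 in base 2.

Using repeated division by 2:
2639 ÷ 2 = 1319 remainder 1
1319 ÷ 2 = 659 remainder 1
659 ÷ 2 = 329 remainder 1
329 ÷ 2 = 164 remainder 1
164 ÷ 2 = 82 remainder 0
82 ÷ 2 = 41 remainder 0
41 ÷ 2 = 20 remainder 1
20 ÷ 2 = 10 remainder 0
10 ÷ 2 = 5 remainder 0
5 ÷ 2 = 2 remainder 1
2 ÷ 2 = 1 remainder 0
1 ÷ 2 = 0 remainder 1
Reading remainders bottom to top: 101001001111

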